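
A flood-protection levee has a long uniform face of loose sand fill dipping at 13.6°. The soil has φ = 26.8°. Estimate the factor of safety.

FS = 2.09

For a dry cohesionless infinite slope the factor of safety is FS = tanφ / tanβ.
FS = tan26.8° / tan13.6° = 0.5051 / 0.2419 = 2.088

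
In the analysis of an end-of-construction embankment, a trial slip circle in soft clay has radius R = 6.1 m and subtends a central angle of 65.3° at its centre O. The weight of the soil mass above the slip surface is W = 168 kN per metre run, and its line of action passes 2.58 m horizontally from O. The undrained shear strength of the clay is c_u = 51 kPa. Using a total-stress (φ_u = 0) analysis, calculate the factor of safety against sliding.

Taking moments about the centre O, the resisting moment is provided by the undrained shear strength acting along the arc:
Arc length L_a = R·θ = 6.1·(65.3°·π/180) = 6.1·1.1397 = 6.95 m
M_R = c_u·L_a·R = 51·6.95·6.1 = 2162.8 kN·m/m
M_D = W·d = 168·2.58 = 433.4 kN·m/m
FS = M_R / M_D = 2162.8 / 433.4 = 4.990

FS = 4.99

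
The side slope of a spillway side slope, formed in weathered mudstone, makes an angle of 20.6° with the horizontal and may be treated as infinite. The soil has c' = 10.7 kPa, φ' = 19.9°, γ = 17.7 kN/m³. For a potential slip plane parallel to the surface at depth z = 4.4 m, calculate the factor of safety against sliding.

For an infinite slope with a slip plane parallel to the surface (no pore pressure): FS = [c' + γz cos²β tanφ'] / [γz sinβ cosβ].
γz = 17.7·4.4 = 77.88 kN/m²
Numerator = 10.7 + 77.88·cos²20.6°·tan19.9° = 10.7 + 77.88·0.8762·0.3620 = 35.402 kPa
Denominator = 77.88·sin20.6°·cos20.6° = 77.88·0.3518·0.9361 = 25.649 kPa
FS = 35.402 / 25.649 = 1.380

FS = 1.38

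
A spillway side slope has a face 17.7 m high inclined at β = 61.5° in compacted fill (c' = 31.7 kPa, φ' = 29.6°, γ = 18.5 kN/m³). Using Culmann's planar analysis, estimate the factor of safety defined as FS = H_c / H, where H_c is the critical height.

FS = 1.96

H_c = (4c'/γ) · sinβ cosφ' / [1 − cos(β − φ')]
    = (4·31.7/18.5) · sin61.5°·cos29.6° / [1 − cos31.9°]
    = 6.854 · 0.7641 / 0.1510 = 34.68 m
FS = H_c / H = 34.68 / 17.7 = 1.959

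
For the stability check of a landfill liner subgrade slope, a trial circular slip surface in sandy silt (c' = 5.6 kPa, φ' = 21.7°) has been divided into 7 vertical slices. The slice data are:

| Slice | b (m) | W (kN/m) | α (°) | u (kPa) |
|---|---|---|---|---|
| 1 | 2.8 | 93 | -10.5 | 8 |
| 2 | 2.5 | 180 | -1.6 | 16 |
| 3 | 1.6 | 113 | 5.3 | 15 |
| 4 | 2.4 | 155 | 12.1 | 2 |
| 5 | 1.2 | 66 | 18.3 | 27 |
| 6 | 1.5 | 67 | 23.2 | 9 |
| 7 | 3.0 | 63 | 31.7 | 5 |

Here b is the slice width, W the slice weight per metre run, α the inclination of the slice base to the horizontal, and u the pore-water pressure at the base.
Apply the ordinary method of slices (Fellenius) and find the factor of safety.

Ordinary method of slices: FS = Σ[c'·Δl_i + (W_i cosα_i − u_i·Δl_i)·tanφ'] / Σ W_i sinα_i, with Δl_i = b_i / cosα_i.
Slice 1: Δl = 2.8/cos(-10.5°) = 2.848 m; N'_1 = 93·cos(-10.5°) − 8·2.848 = 68.7; c'Δl = 15.95; W sinα = -16.9
Slice 2: Δl = 2.5/cos(-1.6°) = 2.501 m; N'_2 = 180·cos(-1.6°) − 16·2.501 = 139.9; c'Δl = 14.01; W sinα = -5.0
Slice 3: Δl = 1.6/cos5.3° = 1.607 m; N'_3 = 113·cos5.3° − 15·1.607 = 88.4; c'Δl = 9.00; W sinα = 10.4
Slice 4: Δl = 2.4/cos12.1° = 2.455 m; N'_4 = 155·cos12.1° − 2·2.455 = 146.6; c'Δl = 13.75; W sinα = 32.5
Slice 5: Δl = 1.2/cos18.3° = 1.264 m; N'_5 = 66·cos18.3° − 27·1.264 = 28.5; c'Δl = 7.08; W sinα = 20.7
Slice 6: Δl = 1.5/cos23.2° = 1.632 m; N'_6 = 67·cos23.2° − 9·1.632 = 46.9; c'Δl = 9.14; W sinα = 26.4
Slice 7: Δl = 3.0/cos31.7° = 3.526 m; N'_7 = 63·cos31.7° − 5·3.526 = 36.0; c'Δl = 19.75; W sinα = 33.1
Σc'Δl = 88.7 kN/m; ΣN' = 555.0 kN/m; ΣW sinα = 101.2 kN/m
Resisting = 88.7 + 555.0·tan21.7° = 88.7 + 220.9 = 309.5 kN/m
FS = 309.5 / 101.2 = 3.059

FS = 3.06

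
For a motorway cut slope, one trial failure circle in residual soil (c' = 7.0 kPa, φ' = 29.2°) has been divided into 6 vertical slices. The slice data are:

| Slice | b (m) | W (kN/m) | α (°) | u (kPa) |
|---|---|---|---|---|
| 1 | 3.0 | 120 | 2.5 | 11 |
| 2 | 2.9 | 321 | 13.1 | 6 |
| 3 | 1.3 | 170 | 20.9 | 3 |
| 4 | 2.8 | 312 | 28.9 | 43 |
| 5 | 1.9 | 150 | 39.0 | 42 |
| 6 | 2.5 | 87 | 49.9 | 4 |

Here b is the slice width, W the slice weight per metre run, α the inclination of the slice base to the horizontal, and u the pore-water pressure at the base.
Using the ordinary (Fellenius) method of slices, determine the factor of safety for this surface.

Ordinary method of slices: FS = Σ[c'·Δl_i + (W_i cosα_i − u_i·Δl_i)·tanφ'] / Σ W_i sinα_i, with Δl_i = b_i / cosα_i.
Slice 1: Δl = 3.0/cos2.5° = 3.003 m; N'_1 = 120·cos2.5° − 11·3.003 = 86.9; c'Δl = 21.02; W sinα = 5.2
Slice 2: Δl = 2.9/cos13.1° = 2.977 m; N'_2 = 321·cos13.1° − 6·2.977 = 294.8; c'Δl = 20.84; W sinα = 72.8
Slice 3: Δl = 1.3/cos20.9° = 1.392 m; N'_3 = 170·cos20.9° − 3·1.392 = 154.6; c'Δl = 9.74; W sinα = 60.6
Slice 4: Δl = 2.8/cos28.9° = 3.198 m; N'_4 = 312·cos28.9° − 43·3.198 = 135.6; c'Δl = 22.39; W sinα = 150.8
Slice 5: Δl = 1.9/cos39.0° = 2.445 m; N'_5 = 150·cos39.0° − 42·2.445 = 13.9; c'Δl = 17.11; W sinα = 94.4
Slice 6: Δl = 2.5/cos49.9° = 3.881 m; N'_6 = 87·cos49.9° − 4·3.881 = 40.5; c'Δl = 27.17; W sinα = 66.5
Σc'Δl = 118.3 kN/m; ΣN' = 726.3 kN/m; ΣW sinα = 450.4 kN/m
Resisting = 118.3 + 726.3·tan29.2° = 118.3 + 405.9 = 524.2 kN/m
FS = 524.2 / 450.4 = 1.164

FS = 1.16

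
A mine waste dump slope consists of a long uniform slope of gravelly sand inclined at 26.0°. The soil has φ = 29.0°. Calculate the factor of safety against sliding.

FS = 1.14

For a dry cohesionless infinite slope the factor of safety is FS = tanφ / tanβ.
FS = tan29.0° / tan26.0° = 0.5543 / 0.4877 = 1.137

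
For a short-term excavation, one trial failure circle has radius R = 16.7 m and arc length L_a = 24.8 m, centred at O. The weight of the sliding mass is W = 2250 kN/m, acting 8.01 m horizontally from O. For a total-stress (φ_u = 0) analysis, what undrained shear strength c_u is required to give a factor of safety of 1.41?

c_u = 61.4 kPa

FS = c_u·L_a·R / (W·d), so c_u = FS·W·d / (L_a·R).
c_u = 1.41·2250·8.01 / (24.80·16.7) = 25411.7 / 414.16 = 61.36 kPa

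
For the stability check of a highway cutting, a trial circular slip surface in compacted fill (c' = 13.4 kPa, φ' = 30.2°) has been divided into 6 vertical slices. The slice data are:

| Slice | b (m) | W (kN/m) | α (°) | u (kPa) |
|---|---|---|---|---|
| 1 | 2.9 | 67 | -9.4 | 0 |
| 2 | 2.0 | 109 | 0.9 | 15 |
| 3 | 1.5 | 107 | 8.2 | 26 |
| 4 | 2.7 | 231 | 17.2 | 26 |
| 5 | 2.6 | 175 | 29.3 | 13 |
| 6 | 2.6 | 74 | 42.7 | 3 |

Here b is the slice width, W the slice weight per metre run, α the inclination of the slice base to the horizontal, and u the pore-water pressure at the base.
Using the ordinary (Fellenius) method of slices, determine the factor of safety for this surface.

Ordinary method of slices: FS = Σ[c'·Δl_i + (W_i cosα_i − u_i·Δl_i)·tanφ'] / Σ W_i sinα_i, with Δl_i = b_i / cosα_i.
Slice 1: Δl = 2.9/cos(-9.4°) = 2.939 m; N'_1 = 67·cos(-9.4°) − 0·2.939 = 66.1; c'Δl = 39.39; W sinα = -10.9
Slice 2: Δl = 2.0/cos0.9° = 2.000 m; N'_2 = 109·cos0.9° − 15·2.000 = 79.0; c'Δl = 26.80; W sinα = 1.7
Slice 3: Δl = 1.5/cos8.2° = 1.515 m; N'_3 = 107·cos8.2° − 26·1.515 = 66.5; c'Δl = 20.31; W sinα = 15.3
Slice 4: Δl = 2.7/cos17.2° = 2.826 m; N'_4 = 231·cos17.2° − 26·2.826 = 147.2; c'Δl = 37.87; W sinα = 68.3
Slice 5: Δl = 2.6/cos29.3° = 2.981 m; N'_5 = 175·cos29.3° − 13·2.981 = 113.9; c'Δl = 39.95; W sinα = 85.6
Slice 6: Δl = 2.6/cos42.7° = 3.538 m; N'_6 = 74·cos42.7° − 3·3.538 = 43.8; c'Δl = 47.41; W sinα = 50.2
Σc'Δl = 211.7 kN/m; ΣN' = 516.4 kN/m; ΣW sinα = 210.2 kN/m
Resisting = 211.7 + 516.4·tan30.2° = 211.7 + 300.5 = 512.3 kN/m
FS = 512.3 / 210.2 = 2.438

FS = 2.44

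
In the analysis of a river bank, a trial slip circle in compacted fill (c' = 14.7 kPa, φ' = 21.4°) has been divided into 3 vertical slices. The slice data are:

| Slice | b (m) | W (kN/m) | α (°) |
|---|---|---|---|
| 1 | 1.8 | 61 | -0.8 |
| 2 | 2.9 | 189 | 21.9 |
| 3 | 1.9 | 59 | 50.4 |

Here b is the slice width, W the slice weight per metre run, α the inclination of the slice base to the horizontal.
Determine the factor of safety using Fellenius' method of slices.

Ordinary method of slices: FS = Σ[c'·Δl_i + (W_i cosα_i)·tanφ'] / Σ W_i sinα_i, with Δl_i = b_i / cosα_i.
Slice 1: Δl = 1.8/cos(-0.8°) = 1.800 m; N'_1 = 61·cos(-0.8°) = 61.0; c'Δl = 26.46; W sinα = -0.9
Slice 2: Δl = 2.9/cos21.9° = 3.126 m; N'_2 = 189·cos21.9° = 175.4; c'Δl = 45.95; W sinα = 70.5
Slice 3: Δl = 1.9/cos50.4° = 2.981 m; N'_3 = 59·cos50.4° = 37.6; c'Δl = 43.82; W sinα = 45.5
Σc'Δl = 116.2 kN/m; ΣN' = 274.0 kN/m; ΣW sinα = 115.1 kN/m
Resisting = 116.2 + 274.0·tan21.4° = 116.2 + 107.4 = 223.6 kN/m
FS = 223.6 / 115.1 = 1.943

FS = 1.94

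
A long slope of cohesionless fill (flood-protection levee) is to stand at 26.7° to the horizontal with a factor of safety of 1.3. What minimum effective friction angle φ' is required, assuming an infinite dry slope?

FS = tanφ'/tanβ ⇒ tanφ' = FS · tanβ = 1.3 · tan26.7° = 0.6538
φ' = arctan(0.6538) = 33.18°

φ' = 33.2°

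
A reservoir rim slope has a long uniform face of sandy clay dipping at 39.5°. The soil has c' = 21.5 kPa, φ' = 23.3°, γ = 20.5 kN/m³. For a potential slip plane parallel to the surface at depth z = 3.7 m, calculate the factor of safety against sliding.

FS = 1.10

For an infinite slope with a slip plane parallel to the surface (no pore pressure): FS = [c' + γz cos²β tanφ'] / [γz sinβ cosβ].
γz = 20.5·3.7 = 75.85 kN/m²
Numerator = 21.5 + 75.85·cos²39.5°·tan23.3° = 21.5 + 75.85·0.5954·0.4307 = 40.950 kPa
Denominator = 75.85·sin39.5°·cos39.5° = 75.85·0.6361·0.7716 = 37.228 kPa
FS = 40.950 / 37.228 = 1.100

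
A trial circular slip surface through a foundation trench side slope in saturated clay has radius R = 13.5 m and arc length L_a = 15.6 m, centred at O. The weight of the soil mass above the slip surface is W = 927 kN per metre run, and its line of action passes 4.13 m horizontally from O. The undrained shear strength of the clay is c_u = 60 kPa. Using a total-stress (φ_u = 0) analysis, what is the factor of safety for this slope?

FS = 3.30

Taking moments about the centre O, the resisting moment is provided by the undrained shear strength acting along the arc:
M_R = c_u·L_a·R = 60·15.60·13.5 = 12636.0 kN·m/m
M_D = W·d = 927·4.13 = 3828.5 kN·m/m
FS = M_R / M_D = 12636.0 / 3828.5 = 3.301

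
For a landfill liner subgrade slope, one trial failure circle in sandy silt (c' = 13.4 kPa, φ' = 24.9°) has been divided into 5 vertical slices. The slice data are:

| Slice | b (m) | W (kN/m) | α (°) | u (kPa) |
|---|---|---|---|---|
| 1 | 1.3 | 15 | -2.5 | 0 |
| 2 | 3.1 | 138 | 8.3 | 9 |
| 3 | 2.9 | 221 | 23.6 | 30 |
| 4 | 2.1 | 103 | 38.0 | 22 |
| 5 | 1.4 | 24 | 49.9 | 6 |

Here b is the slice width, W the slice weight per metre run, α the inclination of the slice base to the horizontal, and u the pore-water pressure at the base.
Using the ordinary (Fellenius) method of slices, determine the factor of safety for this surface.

Ordinary method of slices: FS = Σ[c'·Δl_i + (W_i cosα_i − u_i·Δl_i)·tanφ'] / Σ W_i sinα_i, with Δl_i = b_i / cosα_i.
Slice 1: Δl = 1.3/cos(-2.5°) = 1.301 m; N'_1 = 15·cos(-2.5°) − 0·1.301 = 15.0; c'Δl = 17.44; W sinα = -0.7
Slice 2: Δl = 3.1/cos8.3° = 3.133 m; N'_2 = 138·cos8.3° − 9·3.133 = 108.4; c'Δl = 41.98; W sinα = 19.9
Slice 3: Δl = 2.9/cos23.6° = 3.165 m; N'_3 = 221·cos23.6° − 30·3.165 = 107.6; c'Δl = 42.41; W sinα = 88.5
Slice 4: Δl = 2.1/cos38.0° = 2.665 m; N'_4 = 103·cos38.0° − 22·2.665 = 22.5; c'Δl = 35.71; W sinα = 63.4
Slice 5: Δl = 1.4/cos49.9° = 2.173 m; N'_5 = 24·cos49.9° − 6·2.173 = 2.4; c'Δl = 29.12; W sinα = 18.4
Σc'Δl = 166.7 kN/m; ΣN' = 255.9 kN/m; ΣW sinα = 189.5 kN/m
Resisting = 166.7 + 255.9·tan24.9° = 166.7 + 118.8 = 285.4 kN/m
FS = 285.4 / 189.5 = 1.506

FS = 1.51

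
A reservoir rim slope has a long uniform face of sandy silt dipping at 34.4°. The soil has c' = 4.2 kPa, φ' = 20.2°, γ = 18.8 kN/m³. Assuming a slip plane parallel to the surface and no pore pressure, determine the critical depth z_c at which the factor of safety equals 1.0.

z_c = 1.04 m

Setting FS = 1.00 in FS = [c' + γz cos²β tanφ'] / [γz sinβ cosβ] and solving for z:
z = c' / [γ cosβ (FS·sinβ − cosβ·tanφ')]
  = 4.2 / [18.8·cos34.4°·(1.00·sin34.4° − cos34.4°·tan20.2°)]
  = 4.2 / [18.8·0.8251·(1.00·0.5650 − 0.8251·0.3679)]
  = 4.2 / 4.0546 = 1.036 m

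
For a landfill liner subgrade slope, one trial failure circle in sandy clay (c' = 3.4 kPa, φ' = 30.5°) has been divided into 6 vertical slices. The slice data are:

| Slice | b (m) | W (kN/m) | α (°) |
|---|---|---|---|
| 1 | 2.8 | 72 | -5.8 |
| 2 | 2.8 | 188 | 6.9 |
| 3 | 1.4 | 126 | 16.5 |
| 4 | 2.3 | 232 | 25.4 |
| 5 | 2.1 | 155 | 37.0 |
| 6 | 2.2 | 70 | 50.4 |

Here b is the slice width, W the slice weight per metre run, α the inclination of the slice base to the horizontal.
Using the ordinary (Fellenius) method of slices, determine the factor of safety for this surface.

FS = 1.68

Ordinary method of slices: FS = Σ[c'·Δl_i + (W_i cosα_i)·tanφ'] / Σ W_i sinα_i, with Δl_i = b_i / cosα_i.
Slice 1: Δl = 2.8/cos(-5.8°) = 2.814 m; N'_1 = 72·cos(-5.8°) = 71.6; c'Δl = 9.57; W sinα = -7.3
Slice 2: Δl = 2.8/cos6.9° = 2.820 m; N'_2 = 188·cos6.9° = 186.6; c'Δl = 9.59; W sinα = 22.6
Slice 3: Δl = 1.4/cos16.5° = 1.460 m; N'_3 = 126·cos16.5° = 120.8; c'Δl = 4.96; W sinα = 35.8
Slice 4: Δl = 2.3/cos25.4° = 2.546 m; N'_4 = 232·cos25.4° = 209.6; c'Δl = 8.66; W sinα = 99.5
Slice 5: Δl = 2.1/cos37.0° = 2.629 m; N'_5 = 155·cos37.0° = 123.8; c'Δl = 8.94; W sinα = 93.3
Slice 6: Δl = 2.2/cos50.4° = 3.451 m; N'_6 = 70·cos50.4° = 44.6; c'Δl = 11.73; W sinα = 53.9
Σc'Δl = 53.5 kN/m; ΣN' = 757.1 kN/m; ΣW sinα = 297.8 kN/m
Resisting = 53.5 + 757.1·tan30.5° = 53.5 + 445.9 = 499.4 kN/m
FS = 499.4 / 297.8 = 1.677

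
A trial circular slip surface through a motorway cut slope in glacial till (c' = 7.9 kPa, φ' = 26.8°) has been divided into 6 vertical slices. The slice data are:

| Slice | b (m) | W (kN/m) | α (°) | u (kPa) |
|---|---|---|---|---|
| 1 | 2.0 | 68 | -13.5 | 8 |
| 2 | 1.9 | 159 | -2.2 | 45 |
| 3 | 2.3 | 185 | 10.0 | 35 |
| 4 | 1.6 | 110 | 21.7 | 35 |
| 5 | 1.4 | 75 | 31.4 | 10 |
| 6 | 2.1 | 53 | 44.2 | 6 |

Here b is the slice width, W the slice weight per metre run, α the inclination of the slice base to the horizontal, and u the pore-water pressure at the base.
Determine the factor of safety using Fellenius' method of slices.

Ordinary method of slices: FS = Σ[c'·Δl_i + (W_i cosα_i − u_i·Δl_i)·tanφ'] / Σ W_i sinα_i, with Δl_i = b_i / cosα_i.
Slice 1: Δl = 2.0/cos(-13.5°) = 2.057 m; N'_1 = 68·cos(-13.5°) − 8·2.057 = 49.7; c'Δl = 16.25; W sinα = -15.9
Slice 2: Δl = 1.9/cos(-2.2°) = 1.901 m; N'_2 = 159·cos(-2.2°) − 45·1.901 = 73.3; c'Δl = 15.02; W sinα = -6.1
Slice 3: Δl = 2.3/cos10.0° = 2.335 m; N'_3 = 185·cos10.0° − 35·2.335 = 100.4; c'Δl = 18.45; W sinα = 32.1
Slice 4: Δl = 1.6/cos21.7° = 1.722 m; N'_4 = 110·cos21.7° − 35·1.722 = 41.9; c'Δl = 13.60; W sinα = 40.7
Slice 5: Δl = 1.4/cos31.4° = 1.640 m; N'_5 = 75·cos31.4° − 10·1.640 = 47.6; c'Δl = 12.96; W sinα = 39.1
Slice 6: Δl = 2.1/cos44.2° = 2.929 m; N'_6 = 53·cos44.2° − 6·2.929 = 20.4; c'Δl = 23.14; W sinα = 36.9
Σc'Δl = 99.4 kN/m; ΣN' = 333.4 kN/m; ΣW sinα = 126.8 kN/m
Resisting = 99.4 + 333.4·tan26.8° = 99.4 + 168.4 = 267.8 kN/m
FS = 267.8 / 126.8 = 2.112

FS = 2.11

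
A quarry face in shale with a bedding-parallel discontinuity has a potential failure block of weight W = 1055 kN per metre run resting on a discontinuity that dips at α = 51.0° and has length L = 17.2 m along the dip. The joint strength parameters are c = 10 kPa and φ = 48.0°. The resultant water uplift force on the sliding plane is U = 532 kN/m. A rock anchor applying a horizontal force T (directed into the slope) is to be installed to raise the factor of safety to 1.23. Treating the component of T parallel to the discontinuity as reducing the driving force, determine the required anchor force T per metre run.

T = 421 kN/m

Resolving forces along and normal to the sliding plane, with the horizontal anchor force T adding T·sinα to the effective normal force and T·cosα acting up the plane against the driving force:
FS = [cL + (W cosα − U + T sinα) tanφ] / [W sinα − T cosα]
Without the anchor: N' = 131.9 kN/m, driving T_d = 819.9 kN/m, resisting R = 10·17.2 + 131.9·tan48.0° = 318.5 kN/m, FS = 0.39.
Setting FS = 1.23 and solving for T:
1.23·(819.9 − T cos51.0°) = 318.5 + T sin51.0°·tan48.0°
T·(sin51.0°·tan48.0° + 1.23·cos51.0°) = 1.23·819.9 − 318.5
T·(0.7771·1.1106 + 1.23·0.6293) = 1008.5 − 318.5 = 689.9
T·1.6372 = 689.9
T = 421.4 kN/m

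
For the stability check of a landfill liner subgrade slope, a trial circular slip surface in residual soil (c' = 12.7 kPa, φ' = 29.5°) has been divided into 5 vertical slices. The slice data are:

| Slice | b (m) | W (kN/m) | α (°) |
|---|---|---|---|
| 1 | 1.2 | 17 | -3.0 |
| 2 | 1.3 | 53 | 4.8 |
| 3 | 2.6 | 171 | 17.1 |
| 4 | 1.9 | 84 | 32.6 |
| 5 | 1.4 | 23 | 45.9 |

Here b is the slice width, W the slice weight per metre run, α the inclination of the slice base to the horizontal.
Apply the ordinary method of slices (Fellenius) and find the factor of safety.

FS = 2.61

Ordinary method of slices: FS = Σ[c'·Δl_i + (W_i cosα_i)·tanφ'] / Σ W_i sinα_i, with Δl_i = b_i / cosα_i.
Slice 1: Δl = 1.2/cos(-3.0°) = 1.202 m; N'_1 = 17·cos(-3.0°) = 17.0; c'Δl = 15.26; W sinα = -0.9
Slice 2: Δl = 1.3/cos4.8° = 1.305 m; N'_2 = 53·cos4.8° = 52.8; c'Δl = 16.57; W sinα = 4.4
Slice 3: Δl = 2.6/cos17.1° = 2.720 m; N'_3 = 171·cos17.1° = 163.4; c'Δl = 34.55; W sinα = 50.3
Slice 4: Δl = 1.9/cos32.6° = 2.255 m; N'_4 = 84·cos32.6° = 70.8; c'Δl = 28.64; W sinα = 45.3
Slice 5: Δl = 1.4/cos45.9° = 2.012 m; N'_5 = 23·cos45.9° = 16.0; c'Δl = 25.55; W sinα = 16.5
Σc'Δl = 120.6 kN/m; ΣN' = 320.0 kN/m; ΣW sinα = 115.6 kN/m
Resisting = 120.6 + 320.0·tan29.5° = 120.6 + 181.0 = 301.6 kN/m
FS = 301.6 / 115.6 = 2.609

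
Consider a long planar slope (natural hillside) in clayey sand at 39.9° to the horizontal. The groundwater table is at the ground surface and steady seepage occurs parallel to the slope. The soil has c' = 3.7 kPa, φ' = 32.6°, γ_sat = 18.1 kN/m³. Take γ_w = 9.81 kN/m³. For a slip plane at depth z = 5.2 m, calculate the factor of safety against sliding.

With seepage parallel to the slope and the water table at the surface, the effective normal stress on the slip plane uses the buoyant unit weight γ' = γ_sat − γ_w while the driving shear stress uses γ_sat:
FS = [c' + γ' z cos²β tanφ'] / [γ_sat z sinβ cosβ]
γ' = 18.1 − 9.81 = 8.29 kN/m³
Numerator = 3.7 + 8.29·5.2·cos²39.9°·tan32.6° = 3.7 + 8.29·5.2·0.5885·0.6395 = 19.925 kPa
Denominator = 18.1·5.2·sin39.9°·cos39.9° = 18.1·5.2·0.6414·0.7672 = 46.316 kPa
FS = 19.925 / 46.316 = 0.430

FS = 0.43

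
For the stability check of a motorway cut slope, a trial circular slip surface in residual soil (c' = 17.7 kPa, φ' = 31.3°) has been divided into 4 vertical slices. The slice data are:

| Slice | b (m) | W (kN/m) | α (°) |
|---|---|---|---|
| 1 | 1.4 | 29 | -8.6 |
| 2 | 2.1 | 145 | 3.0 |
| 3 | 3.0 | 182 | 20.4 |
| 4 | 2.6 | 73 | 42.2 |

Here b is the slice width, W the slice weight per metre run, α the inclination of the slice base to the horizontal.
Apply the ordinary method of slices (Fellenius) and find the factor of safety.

Ordinary method of slices: FS = Σ[c'·Δl_i + (W_i cosα_i)·tanφ'] / Σ W_i sinα_i, with Δl_i = b_i / cosα_i.
Slice 1: Δl = 1.4/cos(-8.6°) = 1.416 m; N'_1 = 29·cos(-8.6°) = 28.7; c'Δl = 25.06; W sinα = -4.3
Slice 2: Δl = 2.1/cos3.0° = 2.103 m; N'_2 = 145·cos3.0° = 144.8; c'Δl = 37.22; W sinα = 7.6
Slice 3: Δl = 3.0/cos20.4° = 3.201 m; N'_3 = 182·cos20.4° = 170.6; c'Δl = 56.65; W sinα = 63.4
Slice 4: Δl = 2.6/cos42.2° = 3.510 m; N'_4 = 73·cos42.2° = 54.1; c'Δl = 62.12; W sinα = 49.0
Σc'Δl = 181.1 kN/m; ΣN' = 398.1 kN/m; ΣW sinα = 115.7 kN/m
Resisting = 181.1 + 398.1·tan31.3° = 181.1 + 242.1 = 423.1 kN/m
FS = 423.1 / 115.7 = 3.656

FS = 3.66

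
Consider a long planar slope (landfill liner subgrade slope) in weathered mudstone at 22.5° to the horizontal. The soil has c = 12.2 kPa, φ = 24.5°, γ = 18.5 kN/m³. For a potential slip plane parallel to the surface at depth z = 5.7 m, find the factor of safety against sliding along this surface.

FS = 1.43

For an infinite slope with a slip plane parallel to the surface (no pore pressure): FS = [c + γz cos²β tanφ] / [γz sinβ cosβ].
γz = 18.5·5.7 = 105.45 kN/m²
Numerator = 12.2 + 105.45·cos²22.5°·tan24.5° = 12.2 + 105.45·0.8536·0.4557 = 53.219 kPa
Denominator = 105.45·sin22.5°·cos22.5° = 105.45·0.3827·0.9239 = 37.282 kPa
FS = 53.219 / 37.282 = 1.427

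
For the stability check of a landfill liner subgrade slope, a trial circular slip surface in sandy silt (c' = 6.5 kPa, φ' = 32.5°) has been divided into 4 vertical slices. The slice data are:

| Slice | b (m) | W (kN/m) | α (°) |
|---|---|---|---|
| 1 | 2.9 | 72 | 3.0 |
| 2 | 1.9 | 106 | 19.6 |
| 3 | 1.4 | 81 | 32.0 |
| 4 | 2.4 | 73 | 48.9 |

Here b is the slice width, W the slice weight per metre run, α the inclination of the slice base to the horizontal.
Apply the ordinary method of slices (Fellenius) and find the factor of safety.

FS = 1.82

Ordinary method of slices: FS = Σ[c'·Δl_i + (W_i cosα_i)·tanφ'] / Σ W_i sinα_i, with Δl_i = b_i / cosα_i.
Slice 1: Δl = 2.9/cos3.0° = 2.904 m; N'_1 = 72·cos3.0° = 71.9; c'Δl = 18.88; W sinα = 3.8
Slice 2: Δl = 1.9/cos19.6° = 2.017 m; N'_2 = 106·cos19.6° = 99.9; c'Δl = 13.11; W sinα = 35.6
Slice 3: Δl = 1.4/cos32.0° = 1.651 m; N'_3 = 81·cos32.0° = 68.7; c'Δl = 10.73; W sinα = 42.9
Slice 4: Δl = 2.4/cos48.9° = 3.651 m; N'_4 = 73·cos48.9° = 48.0; c'Δl = 23.73; W sinα = 55.0
Σc'Δl = 66.4 kN/m; ΣN' = 288.4 kN/m; ΣW sinα = 137.3 kN/m
Resisting = 66.4 + 288.4·tan32.5° = 66.4 + 183.8 = 250.2 kN/m
FS = 250.2 / 137.3 = 1.823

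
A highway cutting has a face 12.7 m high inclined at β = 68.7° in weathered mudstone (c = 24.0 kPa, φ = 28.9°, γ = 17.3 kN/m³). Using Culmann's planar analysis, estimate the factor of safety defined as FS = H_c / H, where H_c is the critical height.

H_c = (4c/γ) · sinβ cosφ / [1 − cos(β − φ)]
    = (4·24.0/17.3) · sin68.7°·cos28.9° / [1 − cos39.8°]
    = 5.549 · 0.8157 / 0.2317 = 19.53 m
FS = H_c / H = 19.53 / 12.7 = 1.538

FS = 1.54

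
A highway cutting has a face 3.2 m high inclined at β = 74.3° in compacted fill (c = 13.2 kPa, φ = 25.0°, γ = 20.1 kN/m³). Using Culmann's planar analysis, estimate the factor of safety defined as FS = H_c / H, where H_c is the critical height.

FS = 2.06

H_c = (4c/γ) · sinβ cosφ / [1 − cos(β − φ)]
    = (4·13.2/20.1) · sin74.3°·cos25.0° / [1 − cos49.3°]
    = 2.627 · 0.8725 / 0.3479 = 6.59 m
FS = H_c / H = 6.59 / 3.2 = 2.059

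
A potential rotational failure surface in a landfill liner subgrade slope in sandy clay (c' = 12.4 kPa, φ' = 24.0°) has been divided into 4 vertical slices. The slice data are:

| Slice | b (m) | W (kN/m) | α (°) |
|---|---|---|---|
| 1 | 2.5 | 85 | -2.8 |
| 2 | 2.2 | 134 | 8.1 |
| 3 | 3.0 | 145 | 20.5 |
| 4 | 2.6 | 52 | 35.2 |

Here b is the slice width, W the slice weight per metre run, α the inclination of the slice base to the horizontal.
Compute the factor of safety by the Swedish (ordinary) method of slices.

FS = 3.29

Ordinary method of slices: FS = Σ[c'·Δl_i + (W_i cosα_i)·tanφ'] / Σ W_i sinα_i, with Δl_i = b_i / cosα_i.
Slice 1: Δl = 2.5/cos(-2.8°) = 2.503 m; N'_1 = 85·cos(-2.8°) = 84.9; c'Δl = 31.04; W sinα = -4.2
Slice 2: Δl = 2.2/cos8.1° = 2.222 m; N'_2 = 134·cos8.1° = 132.7; c'Δl = 27.55; W sinα = 18.9
Slice 3: Δl = 3.0/cos20.5° = 3.203 m; N'_3 = 145·cos20.5° = 135.8; c'Δl = 39.72; W sinα = 50.8
Slice 4: Δl = 2.6/cos35.2° = 3.182 m; N'_4 = 52·cos35.2° = 42.5; c'Δl = 39.45; W sinα = 30.0
Σc'Δl = 137.8 kN/m; ΣN' = 395.9 kN/m; ΣW sinα = 95.5 kN/m
Resisting = 137.8 + 395.9·tan24.0° = 137.8 + 176.3 = 314.0 kN/m
FS = 314.0 / 95.5 = 3.289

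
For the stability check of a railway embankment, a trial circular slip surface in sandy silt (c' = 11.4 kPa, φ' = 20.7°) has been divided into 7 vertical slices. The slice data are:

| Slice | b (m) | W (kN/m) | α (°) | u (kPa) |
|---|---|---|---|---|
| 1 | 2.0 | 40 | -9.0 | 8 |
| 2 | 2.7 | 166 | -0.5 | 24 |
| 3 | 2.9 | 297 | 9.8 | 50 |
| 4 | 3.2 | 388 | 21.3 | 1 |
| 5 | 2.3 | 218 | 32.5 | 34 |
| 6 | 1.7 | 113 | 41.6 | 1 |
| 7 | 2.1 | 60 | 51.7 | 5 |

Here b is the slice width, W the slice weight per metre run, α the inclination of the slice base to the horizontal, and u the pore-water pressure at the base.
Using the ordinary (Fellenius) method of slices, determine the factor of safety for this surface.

FS = 1.26

Ordinary method of slices: FS = Σ[c'·Δl_i + (W_i cosα_i − u_i·Δl_i)·tanφ'] / Σ W_i sinα_i, with Δl_i = b_i / cosα_i.
Slice 1: Δl = 2.0/cos(-9.0°) = 2.025 m; N'_1 = 40·cos(-9.0°) − 8·2.025 = 23.3; c'Δl = 23.08; W sinα = -6.3
Slice 2: Δl = 2.7/cos(-0.5°) = 2.700 m; N'_2 = 166·cos(-0.5°) − 24·2.700 = 101.2; c'Δl = 30.78; W sinα = -1.4
Slice 3: Δl = 2.9/cos9.8° = 2.943 m; N'_3 = 297·cos9.8° − 50·2.943 = 145.5; c'Δl = 33.55; W sinα = 50.6
Slice 4: Δl = 3.2/cos21.3° = 3.435 m; N'_4 = 388·cos21.3° − 1·3.435 = 358.1; c'Δl = 39.15; W sinα = 140.9
Slice 5: Δl = 2.3/cos32.5° = 2.727 m; N'_5 = 218·cos32.5° − 34·2.727 = 91.1; c'Δl = 31.09; W sinα = 117.1
Slice 6: Δl = 1.7/cos41.6° = 2.273 m; N'_6 = 113·cos41.6° − 1·2.273 = 82.2; c'Δl = 25.92; W sinα = 75.0
Slice 7: Δl = 2.1/cos51.7° = 3.388 m; N'_7 = 60·cos51.7° − 5·3.388 = 20.2; c'Δl = 38.63; W sinα = 47.1
Σc'Δl = 222.2 kN/m; ΣN' = 821.7 kN/m; ΣW sinα = 423.0 kN/m
Resisting = 222.2 + 821.7·tan20.7° = 222.2 + 310.5 = 532.7 kN/m
FS = 532.7 / 423.0 = 1.259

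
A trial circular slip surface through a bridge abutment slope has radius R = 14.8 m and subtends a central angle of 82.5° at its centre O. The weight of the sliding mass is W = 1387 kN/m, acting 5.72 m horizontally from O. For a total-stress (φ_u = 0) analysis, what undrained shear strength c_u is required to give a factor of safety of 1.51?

FS = c_u·L_a·R / (W·d), so c_u = FS·W·d / (L_a·R).
Arc length L_a = R·θ = 14.8·(82.5°·π/180) = 14.8·1.4399 = 21.31 m
c_u = 1.51·1387·5.72 / (21.31·14.8) = 11979.8 / 315.39 = 37.98 kPa

c_u = 38.0 kPa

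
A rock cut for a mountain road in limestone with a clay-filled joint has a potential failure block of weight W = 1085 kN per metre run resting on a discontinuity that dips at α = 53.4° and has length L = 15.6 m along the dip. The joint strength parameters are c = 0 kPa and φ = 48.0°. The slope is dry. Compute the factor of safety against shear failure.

Resolving the block weight along and normal to the plane and applying the Mohr–Coulomb strength on the joint:
N' = W cosα = 1085·cos53.4° = 646.9 kN/m
Driving force T = W sinα = 1085·sin53.4° = 871.1 kN/m
Resisting force R = c·L + N'·tanφ = 0·15.6 + 646.9·tan48.0° = 0.0 + 718.5 = 718.5 kN/m
FS = R / T = 718.5 / 871.1 = 0.825

FS = 0.82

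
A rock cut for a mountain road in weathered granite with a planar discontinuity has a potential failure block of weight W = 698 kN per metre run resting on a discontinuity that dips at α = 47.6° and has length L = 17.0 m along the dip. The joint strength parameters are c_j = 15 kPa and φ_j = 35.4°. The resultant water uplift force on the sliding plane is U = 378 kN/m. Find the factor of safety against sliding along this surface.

Resolving the block weight along and normal to the plane and applying the Mohr–Coulomb strength on the joint:
N' = W cosα − U = 698·cos47.6° − 378 = 92.7 kN/m
Driving force T = W sinα = 698·sin47.6° = 515.4 kN/m
Resisting force R = c_j·L + N'·tanφ_j = 15·17.0 + 92.7·tan35.4° = 255.0 + 65.9 = 320.9 kN/m
FS = R / T = 320.9 / 515.4 = 0.622

FS = 0.62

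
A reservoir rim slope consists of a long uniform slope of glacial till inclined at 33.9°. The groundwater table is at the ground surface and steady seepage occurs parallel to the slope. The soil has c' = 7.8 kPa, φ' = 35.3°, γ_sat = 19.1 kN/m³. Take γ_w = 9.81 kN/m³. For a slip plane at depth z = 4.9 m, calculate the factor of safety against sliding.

FS = 0.69

With seepage parallel to the slope and the water table at the surface, the effective normal stress on the slip plane uses the buoyant unit weight γ' = γ_sat − γ_w while the driving shear stress uses γ_sat:
FS = [c' + γ' z cos²β tanφ'] / [γ_sat z sinβ cosβ]
γ' = 19.1 − 9.81 = 9.29 kN/m³
Numerator = 7.8 + 9.29·4.9·cos²33.9°·tan35.3° = 7.8 + 9.29·4.9·0.6889·0.7080 = 30.004 kPa
Denominator = 19.1·4.9·sin33.9°·cos33.9° = 19.1·4.9·0.5577·0.8300 = 43.326 kPa
FS = 30.004 / 43.326 = 0.693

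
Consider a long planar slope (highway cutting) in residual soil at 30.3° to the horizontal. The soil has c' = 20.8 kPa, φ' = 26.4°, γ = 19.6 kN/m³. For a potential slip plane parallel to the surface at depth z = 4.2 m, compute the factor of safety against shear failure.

FS = 1.43

For an infinite slope with a slip plane parallel to the surface (no pore pressure): FS = [c' + γz cos²β tanφ'] / [γz sinβ cosβ].
γz = 19.6·4.2 = 82.32 kN/m²
Numerator = 20.8 + 82.32·cos²30.3°·tan26.4° = 20.8 + 82.32·0.7455·0.4964 = 51.262 kPa
Denominator = 82.32·sin30.3°·cos30.3° = 82.32·0.5045·0.8634 = 35.859 kPa
FS = 51.262 / 35.859 = 1.430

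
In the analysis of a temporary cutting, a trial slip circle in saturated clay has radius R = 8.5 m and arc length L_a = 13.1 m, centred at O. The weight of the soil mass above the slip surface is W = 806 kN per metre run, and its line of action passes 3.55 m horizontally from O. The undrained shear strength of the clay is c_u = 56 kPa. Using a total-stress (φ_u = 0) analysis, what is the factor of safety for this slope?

Taking moments about the centre O, the resisting moment is provided by the undrained shear strength acting along the arc:
M_R = c_u·L_a·R = 56·13.10·8.5 = 6235.6 kN·m/m
M_D = W·d = 806·3.55 = 2861.3 kN·m/m
FS = M_R / M_D = 6235.6 / 2861.3 = 2.179

FS = 2.18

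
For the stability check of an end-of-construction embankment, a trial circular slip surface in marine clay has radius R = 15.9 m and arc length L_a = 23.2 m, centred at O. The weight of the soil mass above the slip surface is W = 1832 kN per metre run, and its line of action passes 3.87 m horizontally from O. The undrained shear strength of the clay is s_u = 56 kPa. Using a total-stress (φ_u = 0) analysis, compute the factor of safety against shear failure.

FS = 2.91

Taking moments about the centre O, the resisting moment is provided by the undrained shear strength acting along the arc:
M_R = s_u·L_a·R = 56·23.20·15.9 = 20657.3 kN·m/m
M_D = W·d = 1832·3.87 = 7089.8 kN·m/m
FS = M_R / M_D = 20657.3 / 7089.8 = 2.914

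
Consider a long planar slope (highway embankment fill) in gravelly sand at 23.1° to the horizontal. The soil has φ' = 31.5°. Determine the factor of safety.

For a dry cohesionless infinite slope the factor of safety is FS = tanφ' / tanβ.
FS = tan31.5° / tan23.1° = 0.6128 / 0.4265 = 1.437

FS = 1.44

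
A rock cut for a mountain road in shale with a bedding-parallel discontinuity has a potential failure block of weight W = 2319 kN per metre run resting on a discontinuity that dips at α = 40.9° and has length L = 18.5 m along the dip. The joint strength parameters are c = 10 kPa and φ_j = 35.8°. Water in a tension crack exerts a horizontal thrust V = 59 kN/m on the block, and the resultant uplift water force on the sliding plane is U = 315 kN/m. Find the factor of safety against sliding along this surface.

Resolving the block weight along and normal to the plane and applying the Mohr–Coulomb strength on the joint:
N' = W cosα − U − V sinα = 2319·cos40.9° − 315 − 59·sin40.9° = 1399.2 kN/m
Driving force T = W sinα + V cosα = 2319·sin40.9° + 59·cos40.9° = 1562.9 kN/m
Resisting force R = c·L + N'·tanφ_j = 10·18.5 + 1399.2·tan35.8° = 185.0 + 1009.1 = 1194.1 kN/m
FS = R / T = 1194.1 / 1562.9 = 0.764

FS = 0.76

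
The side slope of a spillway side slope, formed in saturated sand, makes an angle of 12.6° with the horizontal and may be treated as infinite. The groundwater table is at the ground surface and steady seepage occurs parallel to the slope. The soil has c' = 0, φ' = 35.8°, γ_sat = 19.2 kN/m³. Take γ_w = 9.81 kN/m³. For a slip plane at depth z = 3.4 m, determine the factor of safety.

With seepage parallel to the slope and the water table at the surface, the effective normal stress on the slip plane uses the buoyant unit weight γ' = γ_sat − γ_w while the driving shear stress uses γ_sat:
FS = [c' + γ' z cos²β tanφ'] / [γ_sat z sinβ cosβ]
(For c' = 0 this reduces to FS = (γ'/γ_sat)·tanφ'/tanβ.)
γ' = 19.2 − 9.81 = 9.39 kN/m³
Numerator = 0.0 + 9.39·3.4·cos²12.6°·tan35.8° = 0.0 + 9.39·3.4·0.9524·0.7212 = 21.930 kPa
Denominator = 19.2·3.4·sin12.6°·cos12.6° = 19.2·3.4·0.2181·0.9759 = 13.897 kPa
FS = 21.930 / 13.897 = 1.578

FS = 1.58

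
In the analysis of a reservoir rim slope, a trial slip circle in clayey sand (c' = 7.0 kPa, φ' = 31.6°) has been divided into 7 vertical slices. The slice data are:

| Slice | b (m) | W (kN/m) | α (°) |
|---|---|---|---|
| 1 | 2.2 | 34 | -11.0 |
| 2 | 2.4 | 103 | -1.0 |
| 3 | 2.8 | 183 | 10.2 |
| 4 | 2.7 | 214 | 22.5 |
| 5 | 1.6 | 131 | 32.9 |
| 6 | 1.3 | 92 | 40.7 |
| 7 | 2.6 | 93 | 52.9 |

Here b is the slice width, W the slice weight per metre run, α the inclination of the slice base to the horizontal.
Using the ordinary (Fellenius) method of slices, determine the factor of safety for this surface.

FS = 1.89

Ordinary method of slices: FS = Σ[c'·Δl_i + (W_i cosα_i)·tanφ'] / Σ W_i sinα_i, with Δl_i = b_i / cosα_i.
Slice 1: Δl = 2.2/cos(-11.0°) = 2.241 m; N'_1 = 34·cos(-11.0°) = 33.4; c'Δl = 15.69; W sinα = -6.5
Slice 2: Δl = 2.4/cos(-1.0°) = 2.400 m; N'_2 = 103·cos(-1.0°) = 103.0; c'Δl = 16.80; W sinα = -1.8
Slice 3: Δl = 2.8/cos10.2° = 2.845 m; N'_3 = 183·cos10.2° = 180.1; c'Δl = 19.91; W sinα = 32.4
Slice 4: Δl = 2.7/cos22.5° = 2.922 m; N'_4 = 214·cos22.5° = 197.7; c'Δl = 20.46; W sinα = 81.9
Slice 5: Δl = 1.6/cos32.9° = 1.906 m; N'_5 = 131·cos32.9° = 110.0; c'Δl = 13.34; W sinα = 71.2
Slice 6: Δl = 1.3/cos40.7° = 1.715 m; N'_6 = 92·cos40.7° = 69.7; c'Δl = 12.00; W sinα = 60.0
Slice 7: Δl = 2.6/cos52.9° = 4.310 m; N'_7 = 93·cos52.9° = 56.1; c'Δl = 30.17; W sinα = 74.2
Σc'Δl = 128.4 kN/m; ΣN' = 750.0 kN/m; ΣW sinα = 311.3 kN/m
Resisting = 128.4 + 750.0·tan31.6° = 128.4 + 461.4 = 589.8 kN/m
FS = 589.8 / 311.3 = 1.894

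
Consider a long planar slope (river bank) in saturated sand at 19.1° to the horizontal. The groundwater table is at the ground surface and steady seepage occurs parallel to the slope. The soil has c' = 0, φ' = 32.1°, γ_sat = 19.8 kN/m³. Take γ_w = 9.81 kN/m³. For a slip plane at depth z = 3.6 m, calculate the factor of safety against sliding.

FS = 0.91

With seepage parallel to the slope and the water table at the surface, the effective normal stress on the slip plane uses the buoyant unit weight γ' = γ_sat − γ_w while the driving shear stress uses γ_sat:
FS = [c' + γ' z cos²β tanφ'] / [γ_sat z sinβ cosβ]
(For c' = 0 this reduces to FS = (γ'/γ_sat)·tanφ'/tanβ.)
γ' = 19.8 − 9.81 = 9.99 kN/m³
Numerator = 0.0 + 9.99·3.6·cos²19.1°·tan32.1° = 0.0 + 9.99·3.6·0.8929·0.6273 = 20.145 kPa
Denominator = 19.8·3.6·sin19.1°·cos19.1° = 19.8·3.6·0.3272·0.9449 = 22.040 kPa
FS = 20.145 / 22.040 = 0.914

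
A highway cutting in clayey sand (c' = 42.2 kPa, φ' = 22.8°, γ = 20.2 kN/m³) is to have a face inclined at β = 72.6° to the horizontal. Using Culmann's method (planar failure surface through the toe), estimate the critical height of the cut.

H_c = 20.73 m

Culmann's analysis gives the critical failure plane at α_cr = (β + φ')/2 = (72.6 + 22.8)/2 = 47.7°, and the critical height
H_c = (4c'/γ) · sinβ cosφ' / [1 − cos(β − φ')]
    = (4·42.2/20.2) · sin72.6°·cos22.8° / [1 − cos(49.8°)]
    = 8.356 · 0.9542·0.9219 / [1 − 0.6455]
    = 8.356 · 0.8797 / 0.3545
    = 20.73 m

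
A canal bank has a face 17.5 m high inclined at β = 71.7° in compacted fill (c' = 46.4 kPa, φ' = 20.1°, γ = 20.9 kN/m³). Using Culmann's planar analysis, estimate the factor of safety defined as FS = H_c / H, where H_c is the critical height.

FS = 1.19

H_c = (4c'/γ) · sinβ cosφ' / [1 − cos(β − φ')]
    = (4·46.4/20.9) · sin71.7°·cos20.1° / [1 − cos51.6°]
    = 8.880 · 0.8916 / 0.3789 = 20.90 m
FS = H_c / H = 20.90 / 17.5 = 1.194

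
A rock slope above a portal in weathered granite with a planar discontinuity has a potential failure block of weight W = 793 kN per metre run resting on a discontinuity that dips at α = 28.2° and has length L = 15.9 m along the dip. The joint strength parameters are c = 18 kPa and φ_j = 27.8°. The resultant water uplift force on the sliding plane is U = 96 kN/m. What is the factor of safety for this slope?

FS = 1.61

Resolving the block weight along and normal to the plane and applying the Mohr–Coulomb strength on the joint:
N' = W cosα − U = 793·cos28.2° − 96 = 602.9 kN/m
Driving force T = W sinα = 793·sin28.2° = 374.7 kN/m
Resisting force R = c·L + N'·tanφ_j = 18·15.9 + 602.9·tan27.8° = 286.2 + 317.9 = 604.1 kN/m
FS = R / T = 604.1 / 374.7 = 1.612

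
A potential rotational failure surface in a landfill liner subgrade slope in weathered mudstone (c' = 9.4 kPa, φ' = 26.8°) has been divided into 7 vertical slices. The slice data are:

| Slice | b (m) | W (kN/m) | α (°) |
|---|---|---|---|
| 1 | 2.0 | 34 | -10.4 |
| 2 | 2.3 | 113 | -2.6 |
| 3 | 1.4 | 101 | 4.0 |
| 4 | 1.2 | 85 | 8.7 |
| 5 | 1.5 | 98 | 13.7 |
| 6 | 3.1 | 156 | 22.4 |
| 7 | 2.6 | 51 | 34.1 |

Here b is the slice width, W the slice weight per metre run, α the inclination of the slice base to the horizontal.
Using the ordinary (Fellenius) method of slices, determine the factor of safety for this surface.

FS = 3.76

Ordinary method of slices: FS = Σ[c'·Δl_i + (W_i cosα_i)·tanφ'] / Σ W_i sinα_i, with Δl_i = b_i / cosα_i.
Slice 1: Δl = 2.0/cos(-10.4°) = 2.033 m; N'_1 = 34·cos(-10.4°) = 33.4; c'Δl = 19.11; W sinα = -6.1
Slice 2: Δl = 2.3/cos(-2.6°) = 2.302 m; N'_2 = 113·cos(-2.6°) = 112.9; c'Δl = 21.64; W sinα = -5.1
Slice 3: Δl = 1.4/cos4.0° = 1.403 m; N'_3 = 101·cos4.0° = 100.8; c'Δl = 13.19; W sinα = 7.0
Slice 4: Δl = 1.2/cos8.7° = 1.214 m; N'_4 = 85·cos8.7° = 84.0; c'Δl = 11.41; W sinα = 12.9
Slice 5: Δl = 1.5/cos13.7° = 1.544 m; N'_5 = 98·cos13.7° = 95.2; c'Δl = 14.51; W sinα = 23.2
Slice 6: Δl = 3.1/cos22.4° = 3.353 m; N'_6 = 156·cos22.4° = 144.2; c'Δl = 31.52; W sinα = 59.4
Slice 7: Δl = 2.6/cos34.1° = 3.140 m; N'_7 = 51·cos34.1° = 42.2; c'Δl = 29.51; W sinα = 28.6
Σc'Δl = 140.9 kN/m; ΣN' = 612.8 kN/m; ΣW sinα = 119.9 kN/m
Resisting = 140.9 + 612.8·tan26.8° = 140.9 + 309.5 = 450.4 kN/m
FS = 450.4 / 119.9 = 3.757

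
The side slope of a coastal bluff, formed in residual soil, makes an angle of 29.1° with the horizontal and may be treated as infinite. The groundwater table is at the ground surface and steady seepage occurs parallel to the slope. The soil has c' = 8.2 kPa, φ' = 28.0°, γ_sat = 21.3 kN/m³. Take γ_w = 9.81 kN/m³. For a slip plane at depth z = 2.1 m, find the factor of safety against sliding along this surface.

With seepage parallel to the slope and the water table at the surface, the effective normal stress on the slip plane uses the buoyant unit weight γ' = γ_sat − γ_w while the driving shear stress uses γ_sat:
FS = [c' + γ' z cos²β tanφ'] / [γ_sat z sinβ cosβ]
γ' = 21.3 − 9.81 = 11.49 kN/m³
Numerator = 8.2 + 11.49·2.1·cos²29.1°·tan28.0° = 8.2 + 11.49·2.1·0.7635·0.5317 = 17.995 kPa
Denominator = 21.3·2.1·sin29.1°·cos29.1° = 21.3·2.1·0.4863·0.8738 = 19.008 kPa
FS = 17.995 / 19.008 = 0.947

FS = 0.95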